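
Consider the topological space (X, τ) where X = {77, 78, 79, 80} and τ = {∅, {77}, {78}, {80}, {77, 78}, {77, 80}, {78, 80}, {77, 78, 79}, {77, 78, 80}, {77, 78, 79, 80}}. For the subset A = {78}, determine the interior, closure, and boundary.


int(A) = {78}, cl(A) = {78, 79}, ∂A = {79}.

Closed sets in (X, τ) are complements of opens:
  closed(X, τ) = {∅, {79}, {80}, {77, 79}, {78, 79}, {79, 80}, {77, 78, 79}, {77, 79, 80}, {78, 79, 80}, {77, 78, 79, 80}}.
int(A) = ⋃ {U ∈ τ : U ⊆ A}. Opens contained in A: ∅, {78}.
Taking the union of these: int(A) = {78}.
cl(A) = ⋂ {C closed : A ⊆ C}. Closed sets containing A: {78, 79}, {77, 78, 79}, {78, 79, 80}, {77, 78, 79, 80}.
Intersecting these: cl(A) = {78, 79}.
∂A = cl(A) ∖ int(A) = {78, 79} ∖ {78} = {79}.


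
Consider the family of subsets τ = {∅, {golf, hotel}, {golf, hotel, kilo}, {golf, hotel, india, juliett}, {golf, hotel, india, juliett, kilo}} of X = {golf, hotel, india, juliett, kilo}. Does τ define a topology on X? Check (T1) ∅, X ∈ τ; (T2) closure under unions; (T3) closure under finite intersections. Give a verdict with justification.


τ IS a topology on X.

Axiom (T1): ∅ ∈ τ? Yes; X ∈ τ? Yes.
Axiom (T2/T3): check pairwise unions and intersections of members of τ.
All pairwise intersections and unions checked — each lies in τ. Therefore τ satisfies (T1), (T2), (T3): it IS a topology on X.


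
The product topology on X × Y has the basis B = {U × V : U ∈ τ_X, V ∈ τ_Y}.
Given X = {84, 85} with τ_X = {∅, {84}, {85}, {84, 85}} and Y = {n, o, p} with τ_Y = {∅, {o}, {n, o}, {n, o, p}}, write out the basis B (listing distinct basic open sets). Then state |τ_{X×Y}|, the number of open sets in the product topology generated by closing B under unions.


Basis B = {∅ × ∅, {84} × {o}, {85} × {o}, {84} × {n, o}, {84, 85} × {o}, {85} × {n, o}, {84} × {n, o, p}, {85} × {n, o, p}, {84, 85} × {n, o}, {84, 85} × {n, o, p}}; |τ_{X×Y}| = 16.

Enumerate products U × V with U ∈ τ_X, V ∈ τ_Y (deduplicated):
  ∅ × ∅ = {} (∅)
  {84} × {o} = {(84,o)}
  {85} × {o} = {(85,o)}
  {84} × {n, o} = {(84,n), (84,o)}
  {84, 85} × {o} = {(84,o), (85,o)}
  {85} × {n, o} = {(85,n), (85,o)}
  {84} × {n, o, p} = {(84,n), (84,o), (84,p)}
  {85} × {n, o, p} = {(85,n), (85,o), (85,p)}
  {84, 85} × {n, o} = {(84,n), (84,o), (85,n), (85,o)}
  {84, 85} × {n, o, p} = {(84,n), (84,o), (84,p), (85,n), (85,o), (85,p)}
These 10 distinct sets form the basis B.
Close under arbitrary unions to get τ_{X×Y}; counting gives |τ_{X×Y}| = 16.


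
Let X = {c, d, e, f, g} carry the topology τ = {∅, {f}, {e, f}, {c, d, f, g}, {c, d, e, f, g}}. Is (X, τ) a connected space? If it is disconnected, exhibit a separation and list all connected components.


(X, τ) is connected.

Find clopen sets (U ∈ τ with X ∖ U ∈ τ):
  U = ∅, X ∖ U = {c, d, e, f, g} — both open, so U is clopen.
  U = {c, d, e, f, g}, X ∖ U = ∅ — both open, so U is clopen.
Only trivial clopens (∅ and X) exist, so (X, τ) is connected.
Compute connected components by grouping points that agree on all clopens:
  component: {c, d, e, f, g}


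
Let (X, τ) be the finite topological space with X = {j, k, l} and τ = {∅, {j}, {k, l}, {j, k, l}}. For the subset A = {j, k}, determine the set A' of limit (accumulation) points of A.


A' = {l}

For each x ∈ X, list the open sets U ∈ τ with x ∈ U, then check whether U ∩ (A ∖ {x}) ≠ ∅ for every such U.
  x = j: open {j} ∋ x has {j} ∩ (A ∖ {j}) = ∅, so x is NOT a limit point.
  x = k: open {k, l} ∋ x has {k, l} ∩ (A ∖ {k}) = ∅, so x is NOT a limit point.
  x = l: opens ∋ x are {k, l}, {j, k, l}; each meets A ∖ {l}, so x IS a limit point.
Collecting: A' = {l}.


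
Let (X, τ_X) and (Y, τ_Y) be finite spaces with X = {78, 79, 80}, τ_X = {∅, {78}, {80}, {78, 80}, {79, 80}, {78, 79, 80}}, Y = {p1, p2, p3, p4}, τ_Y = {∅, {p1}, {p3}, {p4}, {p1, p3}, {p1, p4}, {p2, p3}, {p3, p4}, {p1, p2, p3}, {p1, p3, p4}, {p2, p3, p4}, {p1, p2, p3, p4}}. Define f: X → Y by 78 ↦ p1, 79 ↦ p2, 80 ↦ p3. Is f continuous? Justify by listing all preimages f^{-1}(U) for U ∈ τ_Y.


f IS continuous.

Compute f^{-1}(U) for each U ∈ τ_Y:
  U = ∅: f^{-1}(U) = ∅ ∈ τ_X ✓.
  U = {p1}: f^{-1}(U) = {78} ∈ τ_X ✓.
  U = {p3}: f^{-1}(U) = {80} ∈ τ_X ✓.
  U = {p4}: f^{-1}(U) = ∅ ∈ τ_X ✓.
  U = {p1, p3}: f^{-1}(U) = {78, 80} ∈ τ_X ✓.
  U = {p1, p4}: f^{-1}(U) = {78} ∈ τ_X ✓.
  U = {p2, p3}: f^{-1}(U) = {79, 80} ∈ τ_X ✓.
  U = {p3, p4}: f^{-1}(U) = {80} ∈ τ_X ✓.
  U = {p1, p2, p3}: f^{-1}(U) = {78, 79, 80} ∈ τ_X ✓.
  U = {p1, p3, p4}: f^{-1}(U) = {78, 80} ∈ τ_X ✓.
  U = {p2, p3, p4}: f^{-1}(U) = {79, 80} ∈ τ_X ✓.
  U = {p1, p2, p3, p4}: f^{-1}(U) = {78, 79, 80} ∈ τ_X ✓.
Every preimage lies in τ_X, so f IS continuous.


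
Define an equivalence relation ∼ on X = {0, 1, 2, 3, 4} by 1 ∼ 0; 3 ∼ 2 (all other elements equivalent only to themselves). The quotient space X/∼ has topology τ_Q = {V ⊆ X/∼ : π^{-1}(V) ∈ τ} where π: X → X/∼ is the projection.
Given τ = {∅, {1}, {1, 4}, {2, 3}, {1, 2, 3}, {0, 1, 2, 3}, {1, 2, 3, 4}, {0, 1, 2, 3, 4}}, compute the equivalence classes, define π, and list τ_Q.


X/∼ = {[0=1], [2=3], [4]}; |τ_Q| = 4.

Equivalence classes: [0=1], [2=3], [4].
Quotient map π: X → X/∼ sends 0 ↦ [0=1], 1 ↦ [0=1], 2 ↦ [2=3], 3 ↦ [2=3], 4 ↦ [4].
For each subset V ⊆ X/∼, compute π^{-1}(V) ⊆ X and check whether π^{-1}(V) ∈ τ. V is open in τ_Q iff π^{-1}(V) ∈ τ.
  V = {}: π^{-1}(V) = ∅ ∈ τ ✓.
  V = {[0=1]}: π^{-1}(V) = {0, 1} ∉ τ ✗.
  V = {[2=3]}: π^{-1}(V) = {2, 3} ∈ τ ✓.
  V = {[0=1], [2=3]}: π^{-1}(V) = {0, 1, 2, 3} ∈ τ ✓.
  V = {[4]}: π^{-1}(V) = {4} ∉ τ ✗.
  V = {[0=1], [4]}: π^{-1}(V) = {0, 1, 4} ∉ τ ✗.
  V = {[2=3], [4]}: π^{-1}(V) = {2, 3, 4} ∉ τ ✗.
  V = {[0=1], [2=3], [4]}: π^{-1}(V) = {0, 1, 2, 3, 4} ∈ τ ✓.
Open sets in the quotient: τ_Q = {{}, {[2=3]}, {[0=1], [2=3]}, {[0=1], [2=3], [4]}} (4 elements).


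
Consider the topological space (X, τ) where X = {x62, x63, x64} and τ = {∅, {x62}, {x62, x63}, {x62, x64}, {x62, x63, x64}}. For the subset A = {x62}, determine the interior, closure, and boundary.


int(A) = {x62}, cl(A) = {x62, x63, x64}, ∂A = {x63, x64}.

Closed sets in (X, τ) are complements of opens:
  closed(X, τ) = {∅, {x63}, {x64}, {x63, x64}, {x62, x63, x64}}.
int(A) = ⋃ {U ∈ τ : U ⊆ A}. Opens contained in A: ∅, {x62}.
Taking the union of these: int(A) = {x62}.
cl(A) = ⋂ {C closed : A ⊆ C}. Closed sets containing A: {x62, x63, x64}.
Intersecting these: cl(A) = {x62, x63, x64}.
∂A = cl(A) ∖ int(A) = {x62, x63, x64} ∖ {x62} = {x63, x64}.


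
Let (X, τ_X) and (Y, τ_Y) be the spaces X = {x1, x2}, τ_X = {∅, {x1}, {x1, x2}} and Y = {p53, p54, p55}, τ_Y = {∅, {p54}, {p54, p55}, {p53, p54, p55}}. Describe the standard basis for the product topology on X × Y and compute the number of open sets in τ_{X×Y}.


Basis B = {∅ × ∅, {x1} × {p54}, {x1} × {p54, p55}, {x1, x2} × {p54}, {x1} × {p53, p54, p55}, {x1, x2} × {p54, p55}, {x1, x2} × {p53, p54, p55}}; |τ_{X×Y}| = 10.

Enumerate products U × V with U ∈ τ_X, V ∈ τ_Y (deduplicated):
  ∅ × ∅ = {} (∅)
  {x1} × {p54} = {(x1,p54)}
  {x1} × {p54, p55} = {(x1,p54), (x1,p55)}
  {x1, x2} × {p54} = {(x1,p54), (x2,p54)}
  {x1} × {p53, p54, p55} = {(x1,p53), (x1,p54), (x1,p55)}
  {x1, x2} × {p54, p55} = {(x1,p54), (x1,p55), (x2,p54), (x2,p55)}
  {x1, x2} × {p53, p54, p55} = {(x1,p53), (x1,p54), (x1,p55), (x2,p53), (x2,p54), (x2,p55)}
These 7 distinct sets form the basis B.
Close under arbitrary unions to get τ_{X×Y}; counting gives |τ_{X×Y}| = 10.


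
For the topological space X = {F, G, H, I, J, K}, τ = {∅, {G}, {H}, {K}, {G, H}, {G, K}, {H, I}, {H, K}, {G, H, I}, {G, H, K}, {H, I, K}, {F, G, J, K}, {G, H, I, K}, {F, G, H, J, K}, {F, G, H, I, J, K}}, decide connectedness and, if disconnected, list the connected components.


(X, τ) is disconnected; components = [{H, I}, {F, G, J, K}].

Find clopen sets (U ∈ τ with X ∖ U ∈ τ):
  U = ∅, X ∖ U = {F, G, H, I, J, K} — both open, so U is clopen.
  U = {H, I}, X ∖ U = {F, G, J, K} — both open, so U is clopen.
  U = {F, G, J, K}, X ∖ U = {H, I} — both open, so U is clopen.
  U = {F, G, H, I, J, K}, X ∖ U = ∅ — both open, so U is clopen.
Nontrivial clopen(s) exist: e.g. {F, G, J, K}. So (X, τ) is disconnected.
Compute connected components by grouping points that agree on all clopens:
  component: {H, I}
  component: {F, G, J, K}


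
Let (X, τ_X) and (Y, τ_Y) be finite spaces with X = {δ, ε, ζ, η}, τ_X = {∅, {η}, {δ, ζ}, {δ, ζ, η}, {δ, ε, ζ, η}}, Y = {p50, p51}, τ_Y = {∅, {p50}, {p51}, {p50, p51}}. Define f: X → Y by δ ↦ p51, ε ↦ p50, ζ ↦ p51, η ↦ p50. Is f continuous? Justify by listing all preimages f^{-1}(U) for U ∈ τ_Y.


f is NOT continuous.

Compute f^{-1}(U) for each U ∈ τ_Y:
  U = ∅: f^{-1}(U) = ∅ ∈ τ_X ✓.
  U = {p50}: f^{-1}(U) = {ε, η} ∉ τ_X ✗.
  U = {p51}: f^{-1}(U) = {δ, ζ} ∈ τ_X ✓.
  U = {p50, p51}: f^{-1}(U) = {δ, ε, ζ, η} ∈ τ_X ✓.
Found U = {p50} with f^{-1}(U) = {ε, η} not in τ_X. Therefore f is NOT continuous.


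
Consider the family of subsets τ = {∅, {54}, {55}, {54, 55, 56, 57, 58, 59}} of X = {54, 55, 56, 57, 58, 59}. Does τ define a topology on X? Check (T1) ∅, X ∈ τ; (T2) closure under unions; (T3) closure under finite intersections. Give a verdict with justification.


τ is NOT a topology on X.

Axiom (T1): ∅ ∈ τ? Yes; X ∈ τ? Yes.
Axiom (T2/T3): check pairwise unions and intersections of members of τ.
Counterexample for (T2): {54} ∪ {55} = {54, 55} ∉ τ. Therefore τ is NOT a topology.


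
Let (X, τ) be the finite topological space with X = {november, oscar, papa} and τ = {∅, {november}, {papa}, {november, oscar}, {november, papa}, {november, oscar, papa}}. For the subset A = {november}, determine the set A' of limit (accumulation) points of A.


A' = {oscar}

For each x ∈ X, list the open sets U ∈ τ with x ∈ U, then check whether U ∩ (A ∖ {x}) ≠ ∅ for every such U.
  x = november: open {november} ∋ x has {november} ∩ (A ∖ {november}) = ∅, so x is NOT a limit point.
  x = oscar: opens ∋ x are {november, oscar}, {november, oscar, papa}; each meets A ∖ {oscar}, so x IS a limit point.
  x = papa: open {papa} ∋ x has {papa} ∩ (A ∖ {papa}) = ∅, so x is NOT a limit point.
Collecting: A' = {oscar}.


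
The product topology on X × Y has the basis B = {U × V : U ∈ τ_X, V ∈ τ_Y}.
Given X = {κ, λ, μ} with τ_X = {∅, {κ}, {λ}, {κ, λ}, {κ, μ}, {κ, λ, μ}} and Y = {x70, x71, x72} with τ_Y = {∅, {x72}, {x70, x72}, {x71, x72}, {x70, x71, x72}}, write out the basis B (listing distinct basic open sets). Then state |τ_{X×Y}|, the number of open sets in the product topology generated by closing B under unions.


Basis B = {∅ × ∅, {κ} × {x72}, {λ} × {x72}, {κ} × {x70, x72}, {κ} × {x71, x72}, {κ, λ} × {x72}, {κ, μ} × {x72}, {λ} × {x70, x72}, {λ} × {x71, x72}, {κ} × {x70, x71, x72}, {κ, λ, μ} × {x72}, {λ} × {x70, x71, x72}, {κ, λ} × {x70, x72}, {κ, μ} × {x70, x72}, {κ, λ} × {x71, x72}, {κ, μ} × {x71, x72}, {κ, λ} × {x70, x71, x72}, {κ, μ} × {x70, x71, x72}, {κ, λ, μ} × {x70, x72}, {κ, λ, μ} × {x71, x72}, {κ, λ, μ} × {x70, x71, x72}}; |τ_{X×Y}| = 70.

Enumerate products U × V with U ∈ τ_X, V ∈ τ_Y (deduplicated):
  ∅ × ∅ = {} (∅)
  {κ} × {x72} = {(κ,x72)}
  {λ} × {x72} = {(λ,x72)}
  {κ} × {x70, x72} = {(κ,x70), (κ,x72)}
  {κ} × {x71, x72} = {(κ,x71), (κ,x72)}
  {κ, λ} × {x72} = {(κ,x72), (λ,x72)}
  {κ, μ} × {x72} = {(κ,x72), (μ,x72)}
  {λ} × {x70, x72} = {(λ,x70), (λ,x72)}
  {λ} × {x71, x72} = {(λ,x71), (λ,x72)}
  {κ} × {x70, x71, x72} = {(κ,x70), (κ,x71), (κ,x72)}
  {κ, λ, μ} × {x72} = {(κ,x72), (λ,x72), (μ,x72)}
  {λ} × {x70, x71, x72} = {(λ,x70), (λ,x71), (λ,x72)}
  {κ, λ} × {x70, x72} = {(κ,x70), (κ,x72), (λ,x70), (λ,x72)}
  {κ, μ} × {x70, x72} = {(κ,x70), (κ,x72), (μ,x70), (μ,x72)}
  {κ, λ} × {x71, x72} = {(κ,x71), (κ,x72), (λ,x71), (λ,x72)}
  {κ, μ} × {x71, x72} = {(κ,x71), (κ,x72), (μ,x71), (μ,x72)}
  {κ, λ} × {x70, x71, x72} = {(κ,x70), (κ,x71), (κ,x72), (λ,x70), (λ,x71), (λ,x72)}
  {κ, μ} × {x70, x71, x72} = {(κ,x70), (κ,x71), (κ,x72), (μ,x70), (μ,x71), (μ,x72)}
  {κ, λ, μ} × {x70, x72} = {(κ,x70), (κ,x72), (λ,x70), (λ,x72), (μ,x70), (μ,x72)}
  {κ, λ, μ} × {x71, x72} = {(κ,x71), (κ,x72), (λ,x71), (λ,x72), (μ,x71), (μ,x72)}
  {κ, λ, μ} × {x70, x71, x72} = {(κ,x70), (κ,x71), (κ,x72), (λ,x70), (λ,x71), (λ,x72), (μ,x70), (μ,x71), (μ,x72)}
These 21 distinct sets form the basis B.
Close under arbitrary unions to get τ_{X×Y}; counting gives |τ_{X×Y}| = 70.


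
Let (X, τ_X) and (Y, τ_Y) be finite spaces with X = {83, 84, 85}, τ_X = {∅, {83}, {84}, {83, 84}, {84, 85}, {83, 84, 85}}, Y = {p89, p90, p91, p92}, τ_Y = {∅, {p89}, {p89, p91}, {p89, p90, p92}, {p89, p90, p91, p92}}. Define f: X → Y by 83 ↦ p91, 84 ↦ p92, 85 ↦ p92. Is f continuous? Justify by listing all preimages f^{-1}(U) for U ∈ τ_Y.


f IS continuous.

Compute f^{-1}(U) for each U ∈ τ_Y:
  U = ∅: f^{-1}(U) = ∅ ∈ τ_X ✓.
  U = {p89}: f^{-1}(U) = ∅ ∈ τ_X ✓.
  U = {p89, p91}: f^{-1}(U) = {83} ∈ τ_X ✓.
  U = {p89, p90, p92}: f^{-1}(U) = {84, 85} ∈ τ_X ✓.
  U = {p89, p90, p91, p92}: f^{-1}(U) = {83, 84, 85} ∈ τ_X ✓.
Every preimage lies in τ_X, so f IS continuous.


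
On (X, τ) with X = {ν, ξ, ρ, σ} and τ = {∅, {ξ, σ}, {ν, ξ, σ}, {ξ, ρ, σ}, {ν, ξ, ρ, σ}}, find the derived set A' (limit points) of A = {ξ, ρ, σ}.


A' = {ν, ξ, ρ, σ}

For each x ∈ X, list the open sets U ∈ τ with x ∈ U, then check whether U ∩ (A ∖ {x}) ≠ ∅ for every such U.
  x = ν: opens ∋ x are {ν, ξ, σ}, {ν, ξ, ρ, σ}; each meets A ∖ {ν}, so x IS a limit point.
  x = ξ: opens ∋ x are {ξ, σ}, {ν, ξ, σ}, {ξ, ρ, σ}, {ν, ξ, ρ, σ}; each meets A ∖ {ξ}, so x IS a limit point.
  x = ρ: opens ∋ x are {ξ, ρ, σ}, {ν, ξ, ρ, σ}; each meets A ∖ {ρ}, so x IS a limit point.
  x = σ: opens ∋ x are {ξ, σ}, {ν, ξ, σ}, {ξ, ρ, σ}, {ν, ξ, ρ, σ}; each meets A ∖ {σ}, so x IS a limit point.
Collecting: A' = {ν, ξ, ρ, σ}.


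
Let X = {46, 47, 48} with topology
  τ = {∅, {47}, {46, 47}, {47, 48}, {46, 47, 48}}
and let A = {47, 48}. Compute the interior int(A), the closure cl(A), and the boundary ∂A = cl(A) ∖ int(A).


int(A) = {47, 48}, cl(A) = {46, 47, 48}, ∂A = {46}.

Closed sets in (X, τ) are complements of opens:
  closed(X, τ) = {∅, {46}, {48}, {46, 48}, {46, 47, 48}}.
int(A) = ⋃ {U ∈ τ : U ⊆ A}. Opens contained in A: ∅, {47}, {47, 48}.
Taking the union of these: int(A) = {47, 48}.
cl(A) = ⋂ {C closed : A ⊆ C}. Closed sets containing A: {46, 47, 48}.
Intersecting these: cl(A) = {46, 47, 48}.
∂A = cl(A) ∖ int(A) = {46, 47, 48} ∖ {47, 48} = {46}.


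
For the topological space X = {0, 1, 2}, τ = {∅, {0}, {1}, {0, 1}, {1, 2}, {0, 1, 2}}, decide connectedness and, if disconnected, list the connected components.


(X, τ) is disconnected; components = [{0}, {1, 2}].

Find clopen sets (U ∈ τ with X ∖ U ∈ τ):
  U = ∅, X ∖ U = {0, 1, 2} — both open, so U is clopen.
  U = {0}, X ∖ U = {1, 2} — both open, so U is clopen.
  U = {1, 2}, X ∖ U = {0} — both open, so U is clopen.
  U = {0, 1, 2}, X ∖ U = ∅ — both open, so U is clopen.
Nontrivial clopen(s) exist: e.g. {1, 2}. So (X, τ) is disconnected.
Compute connected components by grouping points that agree on all clopens:
  component: {0}
  component: {1, 2}


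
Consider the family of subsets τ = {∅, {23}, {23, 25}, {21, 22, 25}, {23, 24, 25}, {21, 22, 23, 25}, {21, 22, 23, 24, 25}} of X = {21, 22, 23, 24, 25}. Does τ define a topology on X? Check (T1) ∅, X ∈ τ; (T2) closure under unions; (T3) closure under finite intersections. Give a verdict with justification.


τ is NOT a topology on X.

Axiom (T1): ∅ ∈ τ? Yes; X ∈ τ? Yes.
Axiom (T2/T3): check pairwise unions and intersections of members of τ.
Counterexample for (T3): {23, 25} ∩ {21, 22, 25} = {25} ∉ τ. Therefore τ is NOT a topology.


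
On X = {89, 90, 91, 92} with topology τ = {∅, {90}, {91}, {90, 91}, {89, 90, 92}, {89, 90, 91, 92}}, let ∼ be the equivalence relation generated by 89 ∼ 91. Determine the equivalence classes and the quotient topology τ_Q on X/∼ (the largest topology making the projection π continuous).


X/∼ = {[89=91], [90], [92]}; |τ_Q| = 3.

Equivalence classes: [89=91], [90], [92].
Quotient map π: X → X/∼ sends 89 ↦ [89=91], 90 ↦ [90], 91 ↦ [89=91], 92 ↦ [92].
For each subset V ⊆ X/∼, compute π^{-1}(V) ⊆ X and check whether π^{-1}(V) ∈ τ. V is open in τ_Q iff π^{-1}(V) ∈ τ.
  V = {}: π^{-1}(V) = ∅ ∈ τ ✓.
  V = {[89=91]}: π^{-1}(V) = {89, 91} ∉ τ ✗.
  V = {[90]}: π^{-1}(V) = {90} ∈ τ ✓.
  V = {[89=91], [90]}: π^{-1}(V) = {89, 90, 91} ∉ τ ✗.
  V = {[92]}: π^{-1}(V) = {92} ∉ τ ✗.
  V = {[89=91], [92]}: π^{-1}(V) = {89, 91, 92} ∉ τ ✗.
  V = {[90], [92]}: π^{-1}(V) = {90, 92} ∉ τ ✗.
  V = {[89=91], [90], [92]}: π^{-1}(V) = {89, 90, 91, 92} ∈ τ ✓.
Open sets in the quotient: τ_Q = {{}, {[90]}, {[89=91], [90], [92]}} (3 elements).


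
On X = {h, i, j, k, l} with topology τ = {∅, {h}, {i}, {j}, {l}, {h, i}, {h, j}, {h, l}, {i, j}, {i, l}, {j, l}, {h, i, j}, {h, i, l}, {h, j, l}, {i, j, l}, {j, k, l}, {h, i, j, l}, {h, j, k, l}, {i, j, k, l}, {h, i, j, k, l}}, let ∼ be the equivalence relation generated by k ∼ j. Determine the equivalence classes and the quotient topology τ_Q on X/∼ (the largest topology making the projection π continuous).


X/∼ = {[h], [i], [j=k], [l]}; |τ_Q| = 12.

Equivalence classes: [h], [i], [j=k], [l].
Quotient map π: X → X/∼ sends h ↦ [h], i ↦ [i], j ↦ [j=k], k ↦ [j=k], l ↦ [l].
For each subset V ⊆ X/∼, compute π^{-1}(V) ⊆ X and check whether π^{-1}(V) ∈ τ. V is open in τ_Q iff π^{-1}(V) ∈ τ.
  V = {}: π^{-1}(V) = ∅ ∈ τ ✓.
  V = {[h]}: π^{-1}(V) = {h} ∈ τ ✓.
  V = {[i]}: π^{-1}(V) = {i} ∈ τ ✓.
  V = {[h], [i]}: π^{-1}(V) = {h, i} ∈ τ ✓.
  V = {[j=k]}: π^{-1}(V) = {j, k} ∉ τ ✗.
  V = {[h], [j=k]}: π^{-1}(V) = {h, j, k} ∉ τ ✗.
  V = {[i], [j=k]}: π^{-1}(V) = {i, j, k} ∉ τ ✗.
  V = {[h], [i], [j=k]}: π^{-1}(V) = {h, i, j, k} ∉ τ ✗.
  V = {[l]}: π^{-1}(V) = {l} ∈ τ ✓.
  V = {[h], [l]}: π^{-1}(V) = {h, l} ∈ τ ✓.
  V = {[i], [l]}: π^{-1}(V) = {i, l} ∈ τ ✓.
  V = {[h], [i], [l]}: π^{-1}(V) = {h, i, l} ∈ τ ✓.
  V = {[j=k], [l]}: π^{-1}(V) = {j, k, l} ∈ τ ✓.
  V = {[h], [j=k], [l]}: π^{-1}(V) = {h, j, k, l} ∈ τ ✓.
  V = {[i], [j=k], [l]}: π^{-1}(V) = {i, j, k, l} ∈ τ ✓.
  V = {[h], [i], [j=k], [l]}: π^{-1}(V) = {h, i, j, k, l} ∈ τ ✓.
Open sets in the quotient: τ_Q = {{}, {[h]}, {[i]}, {[h], [i]}, {[l]}, {[h], [l]}, {[i], [l]}, {[h], [i], [l]}, {[j=k], [l]}, {[h], [j=k], [l]}, {[i], [j=k], [l]}, {[h], [i], [j=k], [l]}} (12 elements).


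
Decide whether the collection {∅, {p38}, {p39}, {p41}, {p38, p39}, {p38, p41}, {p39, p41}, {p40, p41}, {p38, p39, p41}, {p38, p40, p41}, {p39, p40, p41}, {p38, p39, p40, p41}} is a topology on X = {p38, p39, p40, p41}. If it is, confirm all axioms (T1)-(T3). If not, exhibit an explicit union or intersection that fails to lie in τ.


τ IS a topology on X.

Axiom (T1): ∅ ∈ τ? Yes; X ∈ τ? Yes.
Axiom (T2/T3): check pairwise unions and intersections of members of τ.
All pairwise intersections and unions checked — each lies in τ. Therefore τ satisfies (T1), (T2), (T3): it IS a topology on X.


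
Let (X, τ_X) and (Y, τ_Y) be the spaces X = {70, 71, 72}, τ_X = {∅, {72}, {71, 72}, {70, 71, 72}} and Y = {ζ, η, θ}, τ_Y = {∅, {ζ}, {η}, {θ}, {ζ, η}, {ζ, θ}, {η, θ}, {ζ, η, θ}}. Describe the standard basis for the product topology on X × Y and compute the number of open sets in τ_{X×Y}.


Basis B = {∅ × ∅, {72} × {ζ}, {72} × {η}, {72} × {θ}, {71, 72} × {ζ}, {71, 72} × {η}, {71, 72} × {θ}, {72} × {ζ, η}, {72} × {ζ, θ}, {72} × {η, θ}, {70, 71, 72} × {ζ}, {70, 71, 72} × {η}, {70, 71, 72} × {θ}, {72} × {ζ, η, θ}, {71, 72} × {ζ, η}, {71, 72} × {ζ, θ}, {71, 72} × {η, θ}, {70, 71, 72} × {ζ, η}, {70, 71, 72} × {ζ, θ}, {70, 71, 72} × {η, θ}, {71, 72} × {ζ, η, θ}, {70, 71, 72} × {ζ, η, θ}}; |τ_{X×Y}| = 64.

Enumerate products U × V with U ∈ τ_X, V ∈ τ_Y (deduplicated):
  ∅ × ∅ = {} (∅)
  {72} × {ζ} = {(72,ζ)}
  {72} × {η} = {(72,η)}
  {72} × {θ} = {(72,θ)}
  {71, 72} × {ζ} = {(71,ζ), (72,ζ)}
  {71, 72} × {η} = {(71,η), (72,η)}
  {71, 72} × {θ} = {(71,θ), (72,θ)}
  {72} × {ζ, η} = {(72,ζ), (72,η)}
  {72} × {ζ, θ} = {(72,ζ), (72,θ)}
  {72} × {η, θ} = {(72,η), (72,θ)}
  {70, 71, 72} × {ζ} = {(70,ζ), (71,ζ), (72,ζ)}
  {70, 71, 72} × {η} = {(70,η), (71,η), (72,η)}
  {70, 71, 72} × {θ} = {(70,θ), (71,θ), (72,θ)}
  {72} × {ζ, η, θ} = {(72,ζ), (72,η), (72,θ)}
  {71, 72} × {ζ, η} = {(71,ζ), (71,η), (72,ζ), (72,η)}
  {71, 72} × {ζ, θ} = {(71,ζ), (71,θ), (72,ζ), (72,θ)}
  {71, 72} × {η, θ} = {(71,η), (71,θ), (72,η), (72,θ)}
  {70, 71, 72} × {ζ, η} = {(70,ζ), (70,η), (71,ζ), (71,η), (72,ζ), (72,η)}
  {70, 71, 72} × {ζ, θ} = {(70,ζ), (70,θ), (71,ζ), (71,θ), (72,ζ), (72,θ)}
  {70, 71, 72} × {η, θ} = {(70,η), (70,θ), (71,η), (71,θ), (72,η), (72,θ)}
  {71, 72} × {ζ, η, θ} = {(71,ζ), (71,η), (71,θ), (72,ζ), (72,η), (72,θ)}
  {70, 71, 72} × {ζ, η, θ} = {(70,ζ), (70,η), (70,θ), (71,ζ), (71,η), (71,θ), (72,ζ), (72,η), (72,θ)}
These 22 distinct sets form the basis B.
Close under arbitrary unions to get τ_{X×Y}; counting gives |τ_{X×Y}| = 64.


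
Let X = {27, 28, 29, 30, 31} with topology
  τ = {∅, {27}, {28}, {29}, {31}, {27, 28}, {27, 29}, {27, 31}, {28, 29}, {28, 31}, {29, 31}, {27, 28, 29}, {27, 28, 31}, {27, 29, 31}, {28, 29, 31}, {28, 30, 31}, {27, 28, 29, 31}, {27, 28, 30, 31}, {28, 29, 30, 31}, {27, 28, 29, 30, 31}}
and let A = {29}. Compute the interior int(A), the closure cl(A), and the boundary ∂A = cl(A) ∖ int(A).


int(A) = {29}, cl(A) = {29}, ∂A = ∅.

Closed sets in (X, τ) are complements of opens:
  closed(X, τ) = {∅, {27}, {29}, {30}, {27, 29}, {27, 30}, {28, 30}, {29, 30}, {30, 31}, {27, 28, 30}, {27, 29, 30}, {27, 30, 31}, {28, 29, 30}, {28, 30, 31}, {29, 30, 31}, {27, 28, 29, 30}, {27, 28, 30, 31}, {27, 29, 30, 31}, {28, 29, 30, 31}, {27, 28, 29, 30, 31}}.
int(A) = ⋃ {U ∈ τ : U ⊆ A}. Opens contained in A: ∅, {29}.
Taking the union of these: int(A) = {29}.
cl(A) = ⋂ {C closed : A ⊆ C}. Closed sets containing A: {29}, {27, 29}, {29, 30}, {27, 29, 30}, {28, 29, 30}, {29, 30, 31}, {27, 28, 29, 30}, {27, 29, 30, 31}, {28, 29, 30, 31}, {27, 28, 29, 30, 31}.
Intersecting these: cl(A) = {29}.
∂A = cl(A) ∖ int(A) = {29} ∖ {29} = ∅.


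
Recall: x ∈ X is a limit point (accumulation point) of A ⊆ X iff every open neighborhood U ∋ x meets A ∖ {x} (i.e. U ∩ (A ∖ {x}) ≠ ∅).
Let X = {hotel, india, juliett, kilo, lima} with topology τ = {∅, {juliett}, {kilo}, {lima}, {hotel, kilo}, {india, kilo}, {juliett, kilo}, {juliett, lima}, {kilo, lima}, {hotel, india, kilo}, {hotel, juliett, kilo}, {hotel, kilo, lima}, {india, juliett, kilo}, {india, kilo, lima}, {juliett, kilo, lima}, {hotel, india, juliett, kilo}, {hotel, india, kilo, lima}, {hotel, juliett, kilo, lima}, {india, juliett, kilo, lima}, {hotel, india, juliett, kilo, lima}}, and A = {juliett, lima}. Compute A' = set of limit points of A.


A' = ∅

For each x ∈ X, list the open sets U ∈ τ with x ∈ U, then check whether U ∩ (A ∖ {x}) ≠ ∅ for every such U.
  x = hotel: open {hotel, kilo} ∋ x has {hotel, kilo} ∩ (A ∖ {hotel}) = ∅, so x is NOT a limit point.
  x = india: open {india, kilo} ∋ x has {india, kilo} ∩ (A ∖ {india}) = ∅, so x is NOT a limit point.
  x = juliett: open {juliett} ∋ x has {juliett} ∩ (A ∖ {juliett}) = ∅, so x is NOT a limit point.
  x = kilo: open {kilo} ∋ x has {kilo} ∩ (A ∖ {kilo}) = ∅, so x is NOT a limit point.
  x = lima: open {lima} ∋ x has {lima} ∩ (A ∖ {lima}) = ∅, so x is NOT a limit point.
Collecting: A' = ∅.


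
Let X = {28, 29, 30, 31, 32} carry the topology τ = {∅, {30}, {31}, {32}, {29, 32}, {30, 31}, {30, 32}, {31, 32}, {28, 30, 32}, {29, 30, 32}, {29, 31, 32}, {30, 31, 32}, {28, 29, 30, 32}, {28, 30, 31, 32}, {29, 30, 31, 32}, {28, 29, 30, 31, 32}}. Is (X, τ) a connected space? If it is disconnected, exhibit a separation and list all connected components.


(X, τ) is disconnected; components = [{31}, {28, 29, 30, 32}].

Find clopen sets (U ∈ τ with X ∖ U ∈ τ):
  U = ∅, X ∖ U = {28, 29, 30, 31, 32} — both open, so U is clopen.
  U = {31}, X ∖ U = {28, 29, 30, 32} — both open, so U is clopen.
  U = {28, 29, 30, 32}, X ∖ U = {31} — both open, so U is clopen.
  U = {28, 29, 30, 31, 32}, X ∖ U = ∅ — both open, so U is clopen.
Nontrivial clopen(s) exist: e.g. {28, 29, 30, 32}. So (X, τ) is disconnected.
Compute connected components by grouping points that agree on all clopens:
  component: {31}
  component: {28, 29, 30, 32}


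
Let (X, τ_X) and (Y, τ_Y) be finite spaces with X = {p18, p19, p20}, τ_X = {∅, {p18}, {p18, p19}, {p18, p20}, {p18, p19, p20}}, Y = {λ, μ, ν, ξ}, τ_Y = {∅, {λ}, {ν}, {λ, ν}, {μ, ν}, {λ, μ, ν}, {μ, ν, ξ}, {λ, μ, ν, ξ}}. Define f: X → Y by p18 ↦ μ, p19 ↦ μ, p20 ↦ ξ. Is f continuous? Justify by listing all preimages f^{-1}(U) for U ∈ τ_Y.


f IS continuous.

Compute f^{-1}(U) for each U ∈ τ_Y:
  U = ∅: f^{-1}(U) = ∅ ∈ τ_X ✓.
  U = {λ}: f^{-1}(U) = ∅ ∈ τ_X ✓.
  U = {ν}: f^{-1}(U) = ∅ ∈ τ_X ✓.
  U = {λ, ν}: f^{-1}(U) = ∅ ∈ τ_X ✓.
  U = {μ, ν}: f^{-1}(U) = {p18, p19} ∈ τ_X ✓.
  U = {λ, μ, ν}: f^{-1}(U) = {p18, p19} ∈ τ_X ✓.
  U = {μ, ν, ξ}: f^{-1}(U) = {p18, p19, p20} ∈ τ_X ✓.
  U = {λ, μ, ν, ξ}: f^{-1}(U) = {p18, p19, p20} ∈ τ_X ✓.
Every preimage lies in τ_X, so f IS continuous.


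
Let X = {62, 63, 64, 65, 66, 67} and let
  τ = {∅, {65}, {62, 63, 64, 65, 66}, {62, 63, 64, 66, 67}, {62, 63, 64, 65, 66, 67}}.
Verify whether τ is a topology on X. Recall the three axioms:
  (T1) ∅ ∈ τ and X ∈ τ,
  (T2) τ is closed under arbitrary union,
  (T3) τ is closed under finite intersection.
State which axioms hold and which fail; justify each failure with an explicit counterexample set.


τ is NOT a topology on X.

Axiom (T1): ∅ ∈ τ? Yes; X ∈ τ? Yes.
Axiom (T2/T3): check pairwise unions and intersections of members of τ.
Counterexample for (T3): {62, 63, 64, 65, 66} ∩ {62, 63, 64, 66, 67} = {62, 63, 64, 66} ∉ τ. Therefore τ is NOT a topology.


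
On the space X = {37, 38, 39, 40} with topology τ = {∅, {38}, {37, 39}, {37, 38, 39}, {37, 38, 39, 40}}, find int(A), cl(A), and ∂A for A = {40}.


int(A) = ∅, cl(A) = {40}, ∂A = {40}.

Closed sets in (X, τ) are complements of opens:
  closed(X, τ) = {∅, {40}, {38, 40}, {37, 39, 40}, {37, 38, 39, 40}}.
int(A) = ⋃ {U ∈ τ : U ⊆ A}. Opens contained in A: ∅.
Taking the union of these: int(A) = ∅.
cl(A) = ⋂ {C closed : A ⊆ C}. Closed sets containing A: {40}, {38, 40}, {37, 39, 40}, {37, 38, 39, 40}.
Intersecting these: cl(A) = {40}.
∂A = cl(A) ∖ int(A) = {40} ∖ ∅ = {40}.


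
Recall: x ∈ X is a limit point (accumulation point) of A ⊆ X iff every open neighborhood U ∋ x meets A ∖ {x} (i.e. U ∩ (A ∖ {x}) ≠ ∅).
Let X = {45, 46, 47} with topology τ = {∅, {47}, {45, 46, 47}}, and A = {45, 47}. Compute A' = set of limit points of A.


A' = {45, 46}

For each x ∈ X, list the open sets U ∈ τ with x ∈ U, then check whether U ∩ (A ∖ {x}) ≠ ∅ for every such U.
  x = 45: opens ∋ x are {45, 46, 47}; each meets A ∖ {45}, so x IS a limit point.
  x = 46: opens ∋ x are {45, 46, 47}; each meets A ∖ {46}, so x IS a limit point.
  x = 47: open {47} ∋ x has {47} ∩ (A ∖ {47}) = ∅, so x is NOT a limit point.
Collecting: A' = {45, 46}.


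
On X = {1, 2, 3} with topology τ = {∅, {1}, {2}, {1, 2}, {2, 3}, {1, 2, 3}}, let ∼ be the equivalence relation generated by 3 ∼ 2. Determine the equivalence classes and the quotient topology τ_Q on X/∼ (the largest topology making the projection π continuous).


X/∼ = {[1], [2=3]}; |τ_Q| = 4.

Equivalence classes: [1], [2=3].
Quotient map π: X → X/∼ sends 1 ↦ [1], 2 ↦ [2=3], 3 ↦ [2=3].
For each subset V ⊆ X/∼, compute π^{-1}(V) ⊆ X and check whether π^{-1}(V) ∈ τ. V is open in τ_Q iff π^{-1}(V) ∈ τ.
  V = {}: π^{-1}(V) = ∅ ∈ τ ✓.
  V = {[1]}: π^{-1}(V) = {1} ∈ τ ✓.
  V = {[2=3]}: π^{-1}(V) = {2, 3} ∈ τ ✓.
  V = {[1], [2=3]}: π^{-1}(V) = {1, 2, 3} ∈ τ ✓.
Open sets in the quotient: τ_Q = {{}, {[1]}, {[2=3]}, {[1], [2=3]}} (4 elements).


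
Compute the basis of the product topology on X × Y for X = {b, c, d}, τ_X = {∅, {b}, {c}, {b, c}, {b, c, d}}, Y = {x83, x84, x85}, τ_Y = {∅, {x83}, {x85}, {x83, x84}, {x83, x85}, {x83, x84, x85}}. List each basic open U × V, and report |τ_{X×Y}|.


Basis B = {∅ × ∅, {b} × {x83}, {b} × {x85}, {c} × {x83}, {c} × {x85}, {b} × {x83, x84}, {b} × {x83, x85}, {b, c} × {x83}, {b, c} × {x85}, {c} × {x83, x84}, {c} × {x83, x85}, {b} × {x83, x84, x85}, {b, c, d} × {x83}, {b, c, d} × {x85}, {c} × {x83, x84, x85}, {b, c} × {x83, x84}, {b, c} × {x83, x85}, {b, c} × {x83, x84, x85}, {b, c, d} × {x83, x84}, {b, c, d} × {x83, x85}, {b, c, d} × {x83, x84, x85}}; |τ_{X×Y}| = 70.

Enumerate products U × V with U ∈ τ_X, V ∈ τ_Y (deduplicated):
  ∅ × ∅ = {} (∅)
  {b} × {x83} = {(b,x83)}
  {b} × {x85} = {(b,x85)}
  {c} × {x83} = {(c,x83)}
  {c} × {x85} = {(c,x85)}
  {b} × {x83, x84} = {(b,x83), (b,x84)}
  {b} × {x83, x85} = {(b,x83), (b,x85)}
  {b, c} × {x83} = {(b,x83), (c,x83)}
  {b, c} × {x85} = {(b,x85), (c,x85)}
  {c} × {x83, x84} = {(c,x83), (c,x84)}
  {c} × {x83, x85} = {(c,x83), (c,x85)}
  {b} × {x83, x84, x85} = {(b,x83), (b,x84), (b,x85)}
  {b, c, d} × {x83} = {(b,x83), (c,x83), (d,x83)}
  {b, c, d} × {x85} = {(b,x85), (c,x85), (d,x85)}
  {c} × {x83, x84, x85} = {(c,x83), (c,x84), (c,x85)}
  {b, c} × {x83, x84} = {(b,x83), (b,x84), (c,x83), (c,x84)}
  {b, c} × {x83, x85} = {(b,x83), (b,x85), (c,x83), (c,x85)}
  {b, c} × {x83, x84, x85} = {(b,x83), (b,x84), (b,x85), (c,x83), (c,x84), (c,x85)}
  {b, c, d} × {x83, x84} = {(b,x83), (b,x84), (c,x83), (c,x84), (d,x83), (d,x84)}
  {b, c, d} × {x83, x85} = {(b,x83), (b,x85), (c,x83), (c,x85), (d,x83), (d,x85)}
  {b, c, d} × {x83, x84, x85} = {(b,x83), (b,x84), (b,x85), (c,x83), (c,x84), (c,x85), (d,x83), (d,x84), (d,x85)}
These 21 distinct sets form the basis B.
Close under arbitrary unions to get τ_{X×Y}; counting gives |τ_{X×Y}| = 70.


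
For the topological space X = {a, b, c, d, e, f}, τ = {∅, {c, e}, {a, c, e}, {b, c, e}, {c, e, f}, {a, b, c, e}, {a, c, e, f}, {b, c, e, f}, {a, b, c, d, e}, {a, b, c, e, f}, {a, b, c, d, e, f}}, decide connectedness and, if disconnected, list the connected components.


(X, τ) is connected.

Find clopen sets (U ∈ τ with X ∖ U ∈ τ):
  U = ∅, X ∖ U = {a, b, c, d, e, f} — both open, so U is clopen.
  U = {a, b, c, d, e, f}, X ∖ U = ∅ — both open, so U is clopen.
Only trivial clopens (∅ and X) exist, so (X, τ) is connected.
Compute connected components by grouping points that agree on all clopens:
  component: {a, b, c, d, e, f}


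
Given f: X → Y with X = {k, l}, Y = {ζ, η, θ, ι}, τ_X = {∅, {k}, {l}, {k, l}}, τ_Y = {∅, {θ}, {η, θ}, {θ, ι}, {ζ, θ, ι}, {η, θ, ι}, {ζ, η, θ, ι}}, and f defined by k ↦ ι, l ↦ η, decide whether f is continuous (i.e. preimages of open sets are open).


f IS continuous.

Compute f^{-1}(U) for each U ∈ τ_Y:
  U = ∅: f^{-1}(U) = ∅ ∈ τ_X ✓.
  U = {θ}: f^{-1}(U) = ∅ ∈ τ_X ✓.
  U = {η, θ}: f^{-1}(U) = {l} ∈ τ_X ✓.
  U = {θ, ι}: f^{-1}(U) = {k} ∈ τ_X ✓.
  U = {ζ, θ, ι}: f^{-1}(U) = {k} ∈ τ_X ✓.
  U = {η, θ, ι}: f^{-1}(U) = {k, l} ∈ τ_X ✓.
  U = {ζ, η, θ, ι}: f^{-1}(U) = {k, l} ∈ τ_X ✓.
Every preimage lies in τ_X, so f IS continuous.


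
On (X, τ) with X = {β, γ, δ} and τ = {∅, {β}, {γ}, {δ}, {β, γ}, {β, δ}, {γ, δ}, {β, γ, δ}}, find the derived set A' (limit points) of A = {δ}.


A' = ∅

For each x ∈ X, list the open sets U ∈ τ with x ∈ U, then check whether U ∩ (A ∖ {x}) ≠ ∅ for every such U.
  x = β: open {β} ∋ x has {β} ∩ (A ∖ {β}) = ∅, so x is NOT a limit point.
  x = γ: open {γ} ∋ x has {γ} ∩ (A ∖ {γ}) = ∅, so x is NOT a limit point.
  x = δ: open {δ} ∋ x has {δ} ∩ (A ∖ {δ}) = ∅, so x is NOT a limit point.
Collecting: A' = ∅.


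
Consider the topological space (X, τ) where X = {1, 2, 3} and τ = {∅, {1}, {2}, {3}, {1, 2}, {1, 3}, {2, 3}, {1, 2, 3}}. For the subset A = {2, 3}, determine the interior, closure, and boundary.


int(A) = {2, 3}, cl(A) = {2, 3}, ∂A = ∅.

Closed sets in (X, τ) are complements of opens:
  closed(X, τ) = {∅, {1}, {2}, {3}, {1, 2}, {1, 3}, {2, 3}, {1, 2, 3}}.
int(A) = ⋃ {U ∈ τ : U ⊆ A}. Opens contained in A: ∅, {2}, {3}, {2, 3}.
Taking the union of these: int(A) = {2, 3}.
cl(A) = ⋂ {C closed : A ⊆ C}. Closed sets containing A: {2, 3}, {1, 2, 3}.
Intersecting these: cl(A) = {2, 3}.
∂A = cl(A) ∖ int(A) = {2, 3} ∖ {2, 3} = ∅.


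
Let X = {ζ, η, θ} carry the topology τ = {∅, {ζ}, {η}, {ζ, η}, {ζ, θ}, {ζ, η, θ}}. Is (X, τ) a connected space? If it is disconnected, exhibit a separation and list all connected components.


(X, τ) is disconnected; components = [{η}, {ζ, θ}].

Find clopen sets (U ∈ τ with X ∖ U ∈ τ):
  U = ∅, X ∖ U = {ζ, η, θ} — both open, so U is clopen.
  U = {η}, X ∖ U = {ζ, θ} — both open, so U is clopen.
  U = {ζ, θ}, X ∖ U = {η} — both open, so U is clopen.
  U = {ζ, η, θ}, X ∖ U = ∅ — both open, so U is clopen.
Nontrivial clopen(s) exist: e.g. {η}. So (X, τ) is disconnected.
Compute connected components by grouping points that agree on all clopens:
  component: {η}
  component: {ζ, θ}


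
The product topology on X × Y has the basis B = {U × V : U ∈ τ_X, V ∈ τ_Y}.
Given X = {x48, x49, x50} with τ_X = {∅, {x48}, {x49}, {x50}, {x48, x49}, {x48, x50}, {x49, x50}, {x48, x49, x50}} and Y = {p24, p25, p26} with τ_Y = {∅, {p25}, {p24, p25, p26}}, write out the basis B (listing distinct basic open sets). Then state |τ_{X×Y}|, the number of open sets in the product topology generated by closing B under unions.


Basis B = {∅ × ∅, {x48} × {p25}, {x49} × {p25}, {x50} × {p25}, {x48, x49} × {p25}, {x48, x50} × {p25}, {x49, x50} × {p25}, {x48} × {p24, p25, p26}, {x48, x49, x50} × {p25}, {x49} × {p24, p25, p26}, {x50} × {p24, p25, p26}, {x48, x49} × {p24, p25, p26}, {x48, x50} × {p24, p25, p26}, {x49, x50} × {p24, p25, p26}, {x48, x49, x50} × {p24, p25, p26}}; |τ_{X×Y}| = 27.

Enumerate products U × V with U ∈ τ_X, V ∈ τ_Y (deduplicated):
  ∅ × ∅ = {} (∅)
  {x48} × {p25} = {(x48,p25)}
  {x49} × {p25} = {(x49,p25)}
  {x50} × {p25} = {(x50,p25)}
  {x48, x49} × {p25} = {(x48,p25), (x49,p25)}
  {x48, x50} × {p25} = {(x48,p25), (x50,p25)}
  {x49, x50} × {p25} = {(x49,p25), (x50,p25)}
  {x48} × {p24, p25, p26} = {(x48,p24), (x48,p25), (x48,p26)}
  {x48, x49, x50} × {p25} = {(x48,p25), (x49,p25), (x50,p25)}
  {x49} × {p24, p25, p26} = {(x49,p24), (x49,p25), (x49,p26)}
  {x50} × {p24, p25, p26} = {(x50,p24), (x50,p25), (x50,p26)}
  {x48, x49} × {p24, p25, p26} = {(x48,p24), (x48,p25), (x48,p26), (x49,p24), (x49,p25), (x49,p26)}
  {x48, x50} × {p24, p25, p26} = {(x48,p24), (x48,p25), (x48,p26), (x50,p24), (x50,p25), (x50,p26)}
  {x49, x50} × {p24, p25, p26} = {(x49,p24), (x49,p25), (x49,p26), (x50,p24), (x50,p25), (x50,p26)}
  {x48, x49, x50} × {p24, p25, p26} = {(x48,p24), (x48,p25), (x48,p26), (x49,p24), (x49,p25), (x49,p26), (x50,p24), (x50,p25), (x50,p26)}
These 15 distinct sets form the basis B.
Close under arbitrary unions to get τ_{X×Y}; counting gives |τ_{X×Y}| = 27.


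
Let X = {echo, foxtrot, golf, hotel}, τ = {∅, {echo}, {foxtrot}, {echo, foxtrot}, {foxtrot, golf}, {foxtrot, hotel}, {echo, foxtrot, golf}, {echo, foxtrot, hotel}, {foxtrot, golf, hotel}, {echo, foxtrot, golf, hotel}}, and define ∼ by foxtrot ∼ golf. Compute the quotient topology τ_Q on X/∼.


X/∼ = {[echo], [foxtrot=golf], [hotel]}; |τ_Q| = 6.

Equivalence classes: [echo], [foxtrot=golf], [hotel].
Quotient map π: X → X/∼ sends echo ↦ [echo], foxtrot ↦ [foxtrot=golf], golf ↦ [foxtrot=golf], hotel ↦ [hotel].
For each subset V ⊆ X/∼, compute π^{-1}(V) ⊆ X and check whether π^{-1}(V) ∈ τ. V is open in τ_Q iff π^{-1}(V) ∈ τ.
  V = {}: π^{-1}(V) = ∅ ∈ τ ✓.
  V = {[echo]}: π^{-1}(V) = {echo} ∈ τ ✓.
  V = {[foxtrot=golf]}: π^{-1}(V) = {foxtrot, golf} ∈ τ ✓.
  V = {[echo], [foxtrot=golf]}: π^{-1}(V) = {echo, foxtrot, golf} ∈ τ ✓.
  V = {[hotel]}: π^{-1}(V) = {hotel} ∉ τ ✗.
  V = {[echo], [hotel]}: π^{-1}(V) = {echo, hotel} ∉ τ ✗.
  V = {[foxtrot=golf], [hotel]}: π^{-1}(V) = {foxtrot, golf, hotel} ∈ τ ✓.
  V = {[echo], [foxtrot=golf], [hotel]}: π^{-1}(V) = {echo, foxtrot, golf, hotel} ∈ τ ✓.
Open sets in the quotient: τ_Q = {{}, {[echo]}, {[foxtrot=golf]}, {[echo], [foxtrot=golf]}, {[foxtrot=golf], [hotel]}, {[echo], [foxtrot=golf], [hotel]}} (6 elements).


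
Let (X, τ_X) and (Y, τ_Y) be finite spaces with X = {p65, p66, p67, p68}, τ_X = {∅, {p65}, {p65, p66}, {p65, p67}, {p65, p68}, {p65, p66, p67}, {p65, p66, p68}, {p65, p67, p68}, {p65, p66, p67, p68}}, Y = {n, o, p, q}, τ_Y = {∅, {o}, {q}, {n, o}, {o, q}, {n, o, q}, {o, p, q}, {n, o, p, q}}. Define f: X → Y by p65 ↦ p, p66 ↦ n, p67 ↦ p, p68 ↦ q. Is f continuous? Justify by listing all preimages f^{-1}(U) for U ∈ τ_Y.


f is NOT continuous.

Compute f^{-1}(U) for each U ∈ τ_Y:
  U = ∅: f^{-1}(U) = ∅ ∈ τ_X ✓.
  U = {o}: f^{-1}(U) = ∅ ∈ τ_X ✓.
  U = {q}: f^{-1}(U) = {p68} ∉ τ_X ✗.
  U = {n, o}: f^{-1}(U) = {p66} ∉ τ_X ✗.
  U = {o, q}: f^{-1}(U) = {p68} ∉ τ_X ✗.
  U = {n, o, q}: f^{-1}(U) = {p66, p68} ∉ τ_X ✗.
  U = {o, p, q}: f^{-1}(U) = {p65, p67, p68} ∈ τ_X ✓.
  U = {n, o, p, q}: f^{-1}(U) = {p65, p66, p67, p68} ∈ τ_X ✓.
Found U = {q} with f^{-1}(U) = {p68} not in τ_X. Therefore f is NOT continuous.


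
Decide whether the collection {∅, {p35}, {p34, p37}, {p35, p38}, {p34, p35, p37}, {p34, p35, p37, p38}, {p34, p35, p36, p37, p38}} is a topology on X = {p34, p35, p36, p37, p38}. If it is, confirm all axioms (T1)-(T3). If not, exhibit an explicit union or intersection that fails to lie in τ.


τ IS a topology on X.

Axiom (T1): ∅ ∈ τ? Yes; X ∈ τ? Yes.
Axiom (T2/T3): check pairwise unions and intersections of members of τ.
All pairwise intersections and unions checked — each lies in τ. Therefore τ satisfies (T1), (T2), (T3): it IS a topology on X.


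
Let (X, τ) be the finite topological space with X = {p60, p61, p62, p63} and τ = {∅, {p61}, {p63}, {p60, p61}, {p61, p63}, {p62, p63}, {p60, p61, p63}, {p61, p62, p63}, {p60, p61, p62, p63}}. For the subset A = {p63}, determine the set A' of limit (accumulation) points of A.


A' = {p62}

For each x ∈ X, list the open sets U ∈ τ with x ∈ U, then check whether U ∩ (A ∖ {x}) ≠ ∅ for every such U.
  x = p60: open {p60, p61} ∋ x has {p60, p61} ∩ (A ∖ {p60}) = ∅, so x is NOT a limit point.
  x = p61: open {p61} ∋ x has {p61} ∩ (A ∖ {p61}) = ∅, so x is NOT a limit point.
  x = p62: opens ∋ x are {p62, p63}, {p61, p62, p63}, {p60, p61, p62, p63}; each meets A ∖ {p62}, so x IS a limit point.
  x = p63: open {p63} ∋ x has {p63} ∩ (A ∖ {p63}) = ∅, so x is NOT a limit point.
Collecting: A' = {p62}.
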